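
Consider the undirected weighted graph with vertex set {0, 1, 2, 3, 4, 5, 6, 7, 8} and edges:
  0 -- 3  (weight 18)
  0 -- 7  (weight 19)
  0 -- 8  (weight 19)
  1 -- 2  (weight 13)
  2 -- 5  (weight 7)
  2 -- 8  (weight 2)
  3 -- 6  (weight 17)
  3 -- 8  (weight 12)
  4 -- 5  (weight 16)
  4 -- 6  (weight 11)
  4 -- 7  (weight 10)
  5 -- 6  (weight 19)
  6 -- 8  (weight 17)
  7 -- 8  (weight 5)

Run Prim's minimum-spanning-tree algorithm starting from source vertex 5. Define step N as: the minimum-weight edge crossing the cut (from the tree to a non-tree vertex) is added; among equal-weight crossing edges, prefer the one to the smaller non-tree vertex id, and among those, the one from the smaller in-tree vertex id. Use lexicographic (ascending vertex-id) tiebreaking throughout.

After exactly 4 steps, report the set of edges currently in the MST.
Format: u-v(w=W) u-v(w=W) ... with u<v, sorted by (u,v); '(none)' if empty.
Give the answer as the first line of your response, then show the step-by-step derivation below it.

2-5(w=7) 2-8(w=2) 4-7(w=10) 7-8(w=5)

step 1: add edge 2-5 (w=7); MST = {2-5(w=7)}
step 2: add edge 2-8 (w=2); MST = {2-5(w=7) 2-8(w=2)}
step 3: add edge 7-8 (w=5); MST = {2-5(w=7) 2-8(w=2) 7-8(w=5)}
step 4: add edge 4-7 (w=10); MST = {2-5(w=7) 2-8(w=2) 4-7(w=10) 7-8(w=5)}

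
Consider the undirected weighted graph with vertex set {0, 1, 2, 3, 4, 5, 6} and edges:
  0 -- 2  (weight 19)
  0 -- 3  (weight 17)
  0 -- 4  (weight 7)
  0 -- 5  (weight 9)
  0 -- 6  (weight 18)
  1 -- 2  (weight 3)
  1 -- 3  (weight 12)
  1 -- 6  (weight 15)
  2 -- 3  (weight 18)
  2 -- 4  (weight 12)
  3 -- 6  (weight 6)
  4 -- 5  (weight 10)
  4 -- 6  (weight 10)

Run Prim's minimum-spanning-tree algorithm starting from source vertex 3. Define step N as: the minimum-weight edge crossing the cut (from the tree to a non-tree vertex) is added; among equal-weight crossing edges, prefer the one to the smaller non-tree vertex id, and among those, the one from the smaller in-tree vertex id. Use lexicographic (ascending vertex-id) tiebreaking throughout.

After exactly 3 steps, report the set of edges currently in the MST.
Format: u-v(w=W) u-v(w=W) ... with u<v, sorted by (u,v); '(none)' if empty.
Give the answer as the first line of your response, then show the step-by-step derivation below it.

0-4(w=7) 3-6(w=6) 4-6(w=10)

step 1: add edge 3-6 (w=6); MST = {3-6(w=6)}
step 2: add edge 4-6 (w=10); MST = {3-6(w=6) 4-6(w=10)}
step 3: add edge 0-4 (w=7); MST = {0-4(w=7) 3-6(w=6) 4-6(w=10)}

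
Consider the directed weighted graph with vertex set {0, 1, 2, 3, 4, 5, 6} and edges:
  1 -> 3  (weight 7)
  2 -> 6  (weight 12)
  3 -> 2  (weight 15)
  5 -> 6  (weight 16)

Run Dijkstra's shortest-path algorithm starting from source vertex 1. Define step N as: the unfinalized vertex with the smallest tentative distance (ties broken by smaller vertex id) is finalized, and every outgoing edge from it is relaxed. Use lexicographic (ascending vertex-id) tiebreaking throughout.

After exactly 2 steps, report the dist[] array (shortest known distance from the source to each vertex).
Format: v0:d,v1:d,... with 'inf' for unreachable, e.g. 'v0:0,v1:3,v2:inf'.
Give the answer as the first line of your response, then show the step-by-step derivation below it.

v0:inf,v1:0,v2:22,v3:7,v4:inf,v5:inf,v6:inf

step 1: dist = v0:inf,v1:0,v2:inf,v3:7,v4:inf,v5:inf,v6:inf
step 2: dist = v0:inf,v1:0,v2:22,v3:7,v4:inf,v5:inf,v6:inf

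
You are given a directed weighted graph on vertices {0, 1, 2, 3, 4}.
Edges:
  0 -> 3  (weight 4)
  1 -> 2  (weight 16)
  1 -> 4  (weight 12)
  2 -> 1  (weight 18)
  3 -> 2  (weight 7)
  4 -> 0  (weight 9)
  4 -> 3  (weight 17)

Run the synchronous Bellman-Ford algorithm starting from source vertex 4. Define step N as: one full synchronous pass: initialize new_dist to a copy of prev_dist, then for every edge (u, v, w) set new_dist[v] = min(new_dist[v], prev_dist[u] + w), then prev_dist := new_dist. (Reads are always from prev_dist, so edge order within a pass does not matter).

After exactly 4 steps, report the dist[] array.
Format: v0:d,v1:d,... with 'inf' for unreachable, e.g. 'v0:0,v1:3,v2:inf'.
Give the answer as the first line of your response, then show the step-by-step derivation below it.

v0:9,v1:38,v2:20,v3:13,v4:0

step 1: dist = v0:9,v1:inf,v2:inf,v3:17,v4:0
step 2: dist = v0:9,v1:inf,v2:24,v3:13,v4:0
step 3: dist = v0:9,v1:42,v2:20,v3:13,v4:0
step 4: dist = v0:9,v1:38,v2:20,v3:13,v4:0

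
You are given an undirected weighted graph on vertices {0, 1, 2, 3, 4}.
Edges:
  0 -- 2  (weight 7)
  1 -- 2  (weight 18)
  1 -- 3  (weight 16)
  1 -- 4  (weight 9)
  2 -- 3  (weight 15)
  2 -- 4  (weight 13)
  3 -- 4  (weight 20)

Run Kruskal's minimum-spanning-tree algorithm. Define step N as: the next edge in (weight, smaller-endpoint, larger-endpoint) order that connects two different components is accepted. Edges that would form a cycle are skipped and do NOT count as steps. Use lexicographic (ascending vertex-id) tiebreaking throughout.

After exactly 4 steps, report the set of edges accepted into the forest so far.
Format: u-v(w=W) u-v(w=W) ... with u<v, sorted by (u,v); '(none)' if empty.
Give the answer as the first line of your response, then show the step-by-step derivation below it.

0-2(w=7) 1-4(w=9) 2-3(w=15) 2-4(w=13)

step 1: add edge 0-2 (w=7); MST = {0-2(w=7)}
step 2: add edge 1-4 (w=9); MST = {0-2(w=7) 1-4(w=9)}
step 3: add edge 2-4 (w=13); MST = {0-2(w=7) 1-4(w=9) 2-4(w=13)}
step 4: add edge 2-3 (w=15); MST = {0-2(w=7) 1-4(w=9) 2-3(w=15) 2-4(w=13)}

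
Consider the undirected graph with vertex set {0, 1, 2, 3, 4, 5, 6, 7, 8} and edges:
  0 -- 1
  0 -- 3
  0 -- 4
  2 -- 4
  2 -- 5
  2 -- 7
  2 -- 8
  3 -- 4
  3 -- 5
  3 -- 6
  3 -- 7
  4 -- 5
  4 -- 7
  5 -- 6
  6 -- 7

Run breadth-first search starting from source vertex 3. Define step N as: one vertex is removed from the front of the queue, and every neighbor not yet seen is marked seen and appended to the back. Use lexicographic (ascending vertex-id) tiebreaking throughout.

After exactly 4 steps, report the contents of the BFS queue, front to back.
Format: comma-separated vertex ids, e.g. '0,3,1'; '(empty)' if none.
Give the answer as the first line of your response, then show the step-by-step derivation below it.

6,7,1,2

step 1: dequeue 3; queue=[0,4,5,6,7]; order=3
step 2: dequeue 0; queue=[4,5,6,7,1]; order=3,0
step 3: dequeue 4; queue=[5,6,7,1,2]; order=3,0,4
step 4: dequeue 5; queue=[6,7,1,2]; order=3,0,4,5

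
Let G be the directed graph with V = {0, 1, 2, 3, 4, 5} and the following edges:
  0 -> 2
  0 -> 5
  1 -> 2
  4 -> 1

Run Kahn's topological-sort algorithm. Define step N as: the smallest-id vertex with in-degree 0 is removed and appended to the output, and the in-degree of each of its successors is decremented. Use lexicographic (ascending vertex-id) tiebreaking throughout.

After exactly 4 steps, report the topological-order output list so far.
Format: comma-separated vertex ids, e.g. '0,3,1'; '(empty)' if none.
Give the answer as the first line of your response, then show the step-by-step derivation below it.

0,3,4,1

step 1: output 0; order=[0]; indeg=(0,1,1,0,0,0)
step 2: output 3; order=[0,3]; indeg=(0,1,1,0,0,0)
step 3: output 4; order=[0,3,4]; indeg=(0,0,1,0,0,0)
step 4: output 1; order=[0,3,4,1]; indeg=(0,0,0,0,0,0)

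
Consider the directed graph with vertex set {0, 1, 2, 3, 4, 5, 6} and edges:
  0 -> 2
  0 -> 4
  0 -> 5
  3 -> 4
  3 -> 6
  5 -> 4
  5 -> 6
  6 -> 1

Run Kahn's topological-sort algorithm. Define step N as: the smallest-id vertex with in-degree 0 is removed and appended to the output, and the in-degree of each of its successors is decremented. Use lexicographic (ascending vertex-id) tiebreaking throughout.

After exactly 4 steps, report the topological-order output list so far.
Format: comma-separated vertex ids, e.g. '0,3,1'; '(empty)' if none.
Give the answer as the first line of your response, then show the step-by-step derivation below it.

0,2,3,5

step 1: output 0; order=[0]; indeg=(0,1,0,0,2,0,2)
step 2: output 2; order=[0,2]; indeg=(0,1,0,0,2,0,2)
step 3: output 3; order=[0,2,3]; indeg=(0,1,0,0,1,0,1)
step 4: output 5; order=[0,2,3,5]; indeg=(0,1,0,0,0,0,0)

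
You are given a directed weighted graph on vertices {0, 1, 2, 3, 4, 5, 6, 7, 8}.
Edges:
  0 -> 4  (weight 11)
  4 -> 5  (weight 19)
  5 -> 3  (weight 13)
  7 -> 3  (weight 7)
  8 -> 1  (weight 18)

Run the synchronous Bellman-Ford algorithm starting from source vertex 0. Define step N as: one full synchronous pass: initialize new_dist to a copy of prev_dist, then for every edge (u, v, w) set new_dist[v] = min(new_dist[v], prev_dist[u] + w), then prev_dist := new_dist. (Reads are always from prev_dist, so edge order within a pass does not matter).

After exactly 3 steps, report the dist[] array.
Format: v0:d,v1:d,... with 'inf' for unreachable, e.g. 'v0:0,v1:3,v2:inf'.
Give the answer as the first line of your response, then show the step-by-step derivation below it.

v0:0,v1:inf,v2:inf,v3:43,v4:11,v5:30,v6:inf,v7:inf,v8:inf

step 1: dist = v0:0,v1:inf,v2:inf,v3:inf,v4:11,v5:inf,v6:inf,v7:inf,v8:inf
step 2: dist = v0:0,v1:inf,v2:inf,v3:inf,v4:11,v5:30,v6:inf,v7:inf,v8:inf
step 3: dist = v0:0,v1:inf,v2:inf,v3:43,v4:11,v5:30,v6:inf,v7:inf,v8:inf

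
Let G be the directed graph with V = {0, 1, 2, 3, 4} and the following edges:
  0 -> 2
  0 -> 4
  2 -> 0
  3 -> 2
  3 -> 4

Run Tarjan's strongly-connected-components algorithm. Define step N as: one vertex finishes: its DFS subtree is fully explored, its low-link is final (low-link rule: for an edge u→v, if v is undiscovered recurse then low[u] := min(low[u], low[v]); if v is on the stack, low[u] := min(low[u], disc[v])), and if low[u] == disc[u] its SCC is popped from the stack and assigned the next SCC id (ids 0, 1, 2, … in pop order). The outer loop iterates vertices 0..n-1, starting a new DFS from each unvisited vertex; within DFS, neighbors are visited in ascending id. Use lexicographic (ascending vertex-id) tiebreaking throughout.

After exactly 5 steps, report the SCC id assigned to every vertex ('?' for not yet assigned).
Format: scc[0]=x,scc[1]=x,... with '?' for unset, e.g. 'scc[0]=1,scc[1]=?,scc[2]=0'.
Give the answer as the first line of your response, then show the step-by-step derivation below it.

scc[0]=1,scc[1]=2,scc[2]=1,scc[3]=3,scc[4]=0

step 1: low=(low[0]=0,low[1]=?,low[2]=0,low[3]=?,low[4]=?); scc=(scc[0]=?,scc[1]=?,scc[2]=?,scc[3]=?,scc[4]=?)
step 2: low=(low[0]=0,low[1]=?,low[2]=0,low[3]=?,low[4]=2); scc=(scc[0]=?,scc[1]=?,scc[2]=?,scc[3]=?,scc[4]=0)
step 3: low=(low[0]=0,low[1]=?,low[2]=0,low[3]=?,low[4]=2); scc=(scc[0]=1,scc[1]=?,scc[2]=1,scc[3]=?,scc[4]=0)
step 4: low=(low[0]=0,low[1]=3,low[2]=0,low[3]=?,low[4]=2); scc=(scc[0]=1,scc[1]=2,scc[2]=1,scc[3]=?,scc[4]=0)
step 5: low=(low[0]=0,low[1]=3,low[2]=0,low[3]=4,low[4]=2); scc=(scc[0]=1,scc[1]=2,scc[2]=1,scc[3]=3,scc[4]=0)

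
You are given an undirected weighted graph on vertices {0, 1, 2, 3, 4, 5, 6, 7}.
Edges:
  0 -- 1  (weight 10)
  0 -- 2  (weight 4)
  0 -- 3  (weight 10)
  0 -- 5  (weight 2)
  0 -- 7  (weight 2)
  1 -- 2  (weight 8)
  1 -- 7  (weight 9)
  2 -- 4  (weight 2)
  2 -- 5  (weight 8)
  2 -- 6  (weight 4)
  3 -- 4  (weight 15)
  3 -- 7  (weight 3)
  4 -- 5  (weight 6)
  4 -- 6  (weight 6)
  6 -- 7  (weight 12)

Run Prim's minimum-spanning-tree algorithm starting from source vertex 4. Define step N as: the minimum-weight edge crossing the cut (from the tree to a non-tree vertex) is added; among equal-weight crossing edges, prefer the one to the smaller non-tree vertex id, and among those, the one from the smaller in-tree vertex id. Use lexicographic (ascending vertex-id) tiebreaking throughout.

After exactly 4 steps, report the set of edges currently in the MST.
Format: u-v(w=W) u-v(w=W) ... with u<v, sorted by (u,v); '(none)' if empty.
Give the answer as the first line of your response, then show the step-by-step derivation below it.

0-2(w=4) 0-5(w=2) 0-7(w=2) 2-4(w=2)

step 1: add edge 2-4 (w=2); MST = {2-4(w=2)}
step 2: add edge 0-2 (w=4); MST = {0-2(w=4) 2-4(w=2)}
step 3: add edge 0-5 (w=2); MST = {0-2(w=4) 0-5(w=2) 2-4(w=2)}
step 4: add edge 0-7 (w=2); MST = {0-2(w=4) 0-5(w=2) 0-7(w=2) 2-4(w=2)}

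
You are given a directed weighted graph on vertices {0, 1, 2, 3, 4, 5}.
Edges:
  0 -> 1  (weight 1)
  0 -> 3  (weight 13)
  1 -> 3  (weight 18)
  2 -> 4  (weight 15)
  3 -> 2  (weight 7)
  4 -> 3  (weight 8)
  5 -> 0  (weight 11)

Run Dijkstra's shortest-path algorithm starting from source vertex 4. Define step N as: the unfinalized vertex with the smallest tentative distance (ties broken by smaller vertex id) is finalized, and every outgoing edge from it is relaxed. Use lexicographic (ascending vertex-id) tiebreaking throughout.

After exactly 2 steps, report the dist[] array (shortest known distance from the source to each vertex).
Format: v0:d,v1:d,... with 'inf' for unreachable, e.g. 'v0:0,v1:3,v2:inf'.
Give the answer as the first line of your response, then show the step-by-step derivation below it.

v0:inf,v1:inf,v2:15,v3:8,v4:0,v5:inf

step 1: dist = v0:inf,v1:inf,v2:inf,v3:8,v4:0,v5:inf
step 2: dist = v0:inf,v1:inf,v2:15,v3:8,v4:0,v5:inf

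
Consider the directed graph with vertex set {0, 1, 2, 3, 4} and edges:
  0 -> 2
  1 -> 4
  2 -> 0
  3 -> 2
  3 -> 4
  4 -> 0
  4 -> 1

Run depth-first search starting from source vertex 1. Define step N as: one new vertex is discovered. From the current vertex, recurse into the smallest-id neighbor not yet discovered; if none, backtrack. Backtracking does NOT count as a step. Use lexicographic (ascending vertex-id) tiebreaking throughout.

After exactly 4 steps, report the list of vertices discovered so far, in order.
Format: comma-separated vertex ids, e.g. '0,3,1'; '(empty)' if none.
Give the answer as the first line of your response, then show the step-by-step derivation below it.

1,4,0,2

step 1: discover 1; path=1; order=1
step 2: discover 4; path=1>4; order=1,4
step 3: discover 0; path=1>4>0; order=1,4,0
step 4: discover 2; path=1>4>0>2; order=1,4,0,2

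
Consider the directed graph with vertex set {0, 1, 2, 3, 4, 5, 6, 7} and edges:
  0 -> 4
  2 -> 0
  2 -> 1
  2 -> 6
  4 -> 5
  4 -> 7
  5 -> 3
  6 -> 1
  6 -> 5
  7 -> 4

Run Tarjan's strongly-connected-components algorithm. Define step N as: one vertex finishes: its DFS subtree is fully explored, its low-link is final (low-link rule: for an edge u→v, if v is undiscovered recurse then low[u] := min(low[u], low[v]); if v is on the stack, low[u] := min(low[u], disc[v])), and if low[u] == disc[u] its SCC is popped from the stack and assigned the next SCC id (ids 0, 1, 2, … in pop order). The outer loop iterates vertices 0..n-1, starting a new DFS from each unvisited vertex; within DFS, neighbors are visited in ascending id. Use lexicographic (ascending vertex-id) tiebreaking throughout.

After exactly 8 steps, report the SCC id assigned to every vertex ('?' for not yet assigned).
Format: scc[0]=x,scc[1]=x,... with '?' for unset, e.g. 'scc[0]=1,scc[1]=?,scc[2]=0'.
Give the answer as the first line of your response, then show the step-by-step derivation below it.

scc[0]=3,scc[1]=4,scc[2]=6,scc[3]=0,scc[4]=2,scc[5]=1,scc[6]=5,scc[7]=2

step 1: low=(low[0]=0,low[1]=?,low[2]=?,low[3]=3,low[4]=1,low[5]=2,low[6]=?,low[7]=?); scc=(scc[0]=?,scc[1]=?,scc[2]=?,scc[3]=0,scc[4]=?,scc[5]=?,scc[6]=?,scc[7]=?)
step 2: low=(low[0]=0,low[1]=?,low[2]=?,low[3]=3,low[4]=1,low[5]=2,low[6]=?,low[7]=?); scc=(scc[0]=?,scc[1]=?,scc[2]=?,scc[3]=0,scc[4]=?,scc[5]=1,scc[6]=?,scc[7]=?)
step 3: low=(low[0]=0,low[1]=?,low[2]=?,low[3]=3,low[4]=1,low[5]=2,low[6]=?,low[7]=1); scc=(scc[0]=?,scc[1]=?,scc[2]=?,scc[3]=0,scc[4]=?,scc[5]=1,scc[6]=?,scc[7]=?)
step 4: low=(low[0]=0,low[1]=?,low[2]=?,low[3]=3,low[4]=1,low[5]=2,low[6]=?,low[7]=1); scc=(scc[0]=?,scc[1]=?,scc[2]=?,scc[3]=0,scc[4]=2,scc[5]=1,scc[6]=?,scc[7]=2)
step 5: low=(low[0]=0,low[1]=?,low[2]=?,low[3]=3,low[4]=1,low[5]=2,low[6]=?,low[7]=1); scc=(scc[0]=3,scc[1]=?,scc[2]=?,scc[3]=0,scc[4]=2,scc[5]=1,scc[6]=?,scc[7]=2)
step 6: low=(low[0]=0,low[1]=5,low[2]=?,low[3]=3,low[4]=1,low[5]=2,low[6]=?,low[7]=1); scc=(scc[0]=3,scc[1]=4,scc[2]=?,scc[3]=0,scc[4]=2,scc[5]=1,scc[6]=?,scc[7]=2)
step 7: low=(low[0]=0,low[1]=5,low[2]=6,low[3]=3,low[4]=1,low[5]=2,low[6]=7,low[7]=1); scc=(scc[0]=3,scc[1]=4,scc[2]=?,scc[3]=0,scc[4]=2,scc[5]=1,scc[6]=5,scc[7]=2)
step 8: low=(low[0]=0,low[1]=5,low[2]=6,low[3]=3,low[4]=1,low[5]=2,low[6]=7,low[7]=1); scc=(scc[0]=3,scc[1]=4,scc[2]=6,scc[3]=0,scc[4]=2,scc[5]=1,scc[6]=5,scc[7]=2)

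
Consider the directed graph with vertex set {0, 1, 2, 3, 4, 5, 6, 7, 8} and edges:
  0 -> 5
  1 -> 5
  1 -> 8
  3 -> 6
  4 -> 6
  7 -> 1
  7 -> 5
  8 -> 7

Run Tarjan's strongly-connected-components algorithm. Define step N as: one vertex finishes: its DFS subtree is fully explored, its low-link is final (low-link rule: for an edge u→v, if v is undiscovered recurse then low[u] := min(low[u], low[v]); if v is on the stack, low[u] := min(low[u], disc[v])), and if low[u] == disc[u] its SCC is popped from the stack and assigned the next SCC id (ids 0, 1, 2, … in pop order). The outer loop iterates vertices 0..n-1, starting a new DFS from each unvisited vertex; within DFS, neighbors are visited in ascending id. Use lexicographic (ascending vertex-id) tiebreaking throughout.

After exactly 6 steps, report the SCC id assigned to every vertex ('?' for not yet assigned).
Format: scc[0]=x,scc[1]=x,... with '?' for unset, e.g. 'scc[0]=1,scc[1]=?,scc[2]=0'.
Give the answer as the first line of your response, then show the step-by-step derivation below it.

scc[0]=1,scc[1]=2,scc[2]=3,scc[3]=?,scc[4]=?,scc[5]=0,scc[6]=?,scc[7]=2,scc[8]=2

step 1: low=(low[0]=0,low[1]=?,low[2]=?,low[3]=?,low[4]=?,low[5]=1,low[6]=?,low[7]=?,low[8]=?); scc=(scc[0]=?,scc[1]=?,scc[2]=?,scc[3]=?,scc[4]=?,scc[5]=0,scc[6]=?,scc[7]=?,scc[8]=?)
step 2: low=(low[0]=0,low[1]=?,low[2]=?,low[3]=?,low[4]=?,low[5]=1,low[6]=?,low[7]=?,low[8]=?); scc=(scc[0]=1,scc[1]=?,scc[2]=?,scc[3]=?,scc[4]=?,scc[5]=0,scc[6]=?,scc[7]=?,scc[8]=?)
step 3: low=(low[0]=0,low[1]=2,low[2]=?,low[3]=?,low[4]=?,low[5]=1,low[6]=?,low[7]=2,low[8]=3); scc=(scc[0]=1,scc[1]=?,scc[2]=?,scc[3]=?,scc[4]=?,scc[5]=0,scc[6]=?,scc[7]=?,scc[8]=?)
step 4: low=(low[0]=0,low[1]=2,low[2]=?,low[3]=?,low[4]=?,low[5]=1,low[6]=?,low[7]=2,low[8]=2); scc=(scc[0]=1,scc[1]=?,scc[2]=?,scc[3]=?,scc[4]=?,scc[5]=0,scc[6]=?,scc[7]=?,scc[8]=?)
step 5: low=(low[0]=0,low[1]=2,low[2]=?,low[3]=?,low[4]=?,low[5]=1,low[6]=?,low[7]=2,low[8]=2); scc=(scc[0]=1,scc[1]=2,scc[2]=?,scc[3]=?,scc[4]=?,scc[5]=0,scc[6]=?,scc[7]=2,scc[8]=2)
step 6: low=(low[0]=0,low[1]=2,low[2]=5,low[3]=?,low[4]=?,low[5]=1,low[6]=?,low[7]=2,low[8]=2); scc=(scc[0]=1,scc[1]=2,scc[2]=3,scc[3]=?,scc[4]=?,scc[5]=0,scc[6]=?,scc[7]=2,scc[8]=2)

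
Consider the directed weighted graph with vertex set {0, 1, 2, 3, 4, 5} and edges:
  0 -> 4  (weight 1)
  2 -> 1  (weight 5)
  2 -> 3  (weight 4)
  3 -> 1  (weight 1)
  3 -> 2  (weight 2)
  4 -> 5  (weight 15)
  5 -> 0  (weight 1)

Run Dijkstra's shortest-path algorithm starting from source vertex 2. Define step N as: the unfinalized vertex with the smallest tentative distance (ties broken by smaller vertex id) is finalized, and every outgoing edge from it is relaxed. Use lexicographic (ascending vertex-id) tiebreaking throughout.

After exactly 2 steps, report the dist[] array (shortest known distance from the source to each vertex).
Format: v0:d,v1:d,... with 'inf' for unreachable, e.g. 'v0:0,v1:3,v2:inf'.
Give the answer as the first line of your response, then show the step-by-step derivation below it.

v0:inf,v1:5,v2:0,v3:4,v4:inf,v5:inf

step 1: dist = v0:inf,v1:5,v2:0,v3:4,v4:inf,v5:inf
step 2: dist = v0:inf,v1:5,v2:0,v3:4,v4:inf,v5:inf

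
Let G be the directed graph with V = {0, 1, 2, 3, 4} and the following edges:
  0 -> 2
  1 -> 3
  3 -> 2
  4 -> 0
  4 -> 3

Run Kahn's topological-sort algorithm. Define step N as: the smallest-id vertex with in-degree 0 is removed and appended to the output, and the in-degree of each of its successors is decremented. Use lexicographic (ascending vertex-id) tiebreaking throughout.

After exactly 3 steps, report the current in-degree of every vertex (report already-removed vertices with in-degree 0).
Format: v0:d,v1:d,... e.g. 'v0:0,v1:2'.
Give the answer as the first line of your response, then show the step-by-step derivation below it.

v0:0,v1:0,v2:1,v3:0,v4:0

step 1: output 1; order=[1]; indeg=(1,0,2,1,0)
step 2: output 4; order=[1,4]; indeg=(0,0,2,0,0)
step 3: output 0; order=[1,4,0]; indeg=(0,0,1,0,0)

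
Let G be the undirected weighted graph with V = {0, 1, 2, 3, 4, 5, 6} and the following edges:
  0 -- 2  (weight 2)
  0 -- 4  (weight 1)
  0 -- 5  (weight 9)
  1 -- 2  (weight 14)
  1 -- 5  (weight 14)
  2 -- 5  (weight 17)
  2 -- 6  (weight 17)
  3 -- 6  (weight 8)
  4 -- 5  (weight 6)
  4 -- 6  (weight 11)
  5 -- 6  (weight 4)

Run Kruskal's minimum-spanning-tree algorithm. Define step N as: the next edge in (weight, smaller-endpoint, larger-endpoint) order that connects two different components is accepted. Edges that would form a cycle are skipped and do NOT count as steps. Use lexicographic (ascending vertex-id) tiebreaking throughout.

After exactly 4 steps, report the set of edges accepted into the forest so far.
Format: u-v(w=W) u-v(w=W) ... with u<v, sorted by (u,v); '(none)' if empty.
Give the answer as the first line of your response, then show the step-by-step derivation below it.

0-2(w=2) 0-4(w=1) 4-5(w=6) 5-6(w=4)

step 1: add edge 0-4 (w=1); MST = {0-4(w=1)}
step 2: add edge 0-2 (w=2); MST = {0-2(w=2) 0-4(w=1)}
step 3: add edge 5-6 (w=4); MST = {0-2(w=2) 0-4(w=1) 5-6(w=4)}
step 4: add edge 4-5 (w=6); MST = {0-2(w=2) 0-4(w=1) 4-5(w=6) 5-6(w=4)}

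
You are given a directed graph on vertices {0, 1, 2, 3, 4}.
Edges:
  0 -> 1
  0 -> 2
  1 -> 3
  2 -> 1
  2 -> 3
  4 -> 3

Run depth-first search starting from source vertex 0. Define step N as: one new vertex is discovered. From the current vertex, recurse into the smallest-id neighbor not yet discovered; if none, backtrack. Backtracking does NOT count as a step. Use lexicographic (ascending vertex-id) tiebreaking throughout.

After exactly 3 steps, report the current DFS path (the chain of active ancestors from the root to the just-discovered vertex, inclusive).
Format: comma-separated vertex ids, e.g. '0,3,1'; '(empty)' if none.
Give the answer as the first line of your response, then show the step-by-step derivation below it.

0,1,3

step 1: discover 0; path=0; order=0
step 2: discover 1; path=0>1; order=0,1
step 3: discover 3; path=0>1>3; order=0,1,3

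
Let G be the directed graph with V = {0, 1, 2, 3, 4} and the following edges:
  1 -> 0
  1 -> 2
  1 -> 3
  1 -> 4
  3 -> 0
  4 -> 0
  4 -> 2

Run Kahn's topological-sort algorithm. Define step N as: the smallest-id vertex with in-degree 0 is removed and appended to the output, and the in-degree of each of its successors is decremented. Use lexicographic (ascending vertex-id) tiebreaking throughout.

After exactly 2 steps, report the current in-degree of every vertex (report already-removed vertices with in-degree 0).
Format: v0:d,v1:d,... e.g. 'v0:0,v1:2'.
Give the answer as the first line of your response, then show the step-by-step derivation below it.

v0:1,v1:0,v2:1,v3:0,v4:0

step 1: output 1; order=[1]; indeg=(2,0,1,0,0)
step 2: output 3; order=[1,3]; indeg=(1,0,1,0,0)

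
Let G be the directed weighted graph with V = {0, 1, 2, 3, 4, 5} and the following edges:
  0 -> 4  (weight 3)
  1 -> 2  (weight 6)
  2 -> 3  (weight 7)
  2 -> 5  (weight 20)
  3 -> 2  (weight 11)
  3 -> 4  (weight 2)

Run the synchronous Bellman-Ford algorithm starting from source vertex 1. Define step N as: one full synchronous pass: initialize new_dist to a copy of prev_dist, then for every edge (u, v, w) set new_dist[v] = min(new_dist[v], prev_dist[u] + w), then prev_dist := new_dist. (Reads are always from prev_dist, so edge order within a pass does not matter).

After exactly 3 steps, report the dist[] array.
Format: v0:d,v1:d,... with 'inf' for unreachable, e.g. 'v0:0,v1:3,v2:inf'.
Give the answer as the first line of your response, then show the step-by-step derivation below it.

v0:inf,v1:0,v2:6,v3:13,v4:15,v5:26

step 1: dist = v0:inf,v1:0,v2:6,v3:inf,v4:inf,v5:inf
step 2: dist = v0:inf,v1:0,v2:6,v3:13,v4:inf,v5:26
step 3: dist = v0:inf,v1:0,v2:6,v3:13,v4:15,v5:26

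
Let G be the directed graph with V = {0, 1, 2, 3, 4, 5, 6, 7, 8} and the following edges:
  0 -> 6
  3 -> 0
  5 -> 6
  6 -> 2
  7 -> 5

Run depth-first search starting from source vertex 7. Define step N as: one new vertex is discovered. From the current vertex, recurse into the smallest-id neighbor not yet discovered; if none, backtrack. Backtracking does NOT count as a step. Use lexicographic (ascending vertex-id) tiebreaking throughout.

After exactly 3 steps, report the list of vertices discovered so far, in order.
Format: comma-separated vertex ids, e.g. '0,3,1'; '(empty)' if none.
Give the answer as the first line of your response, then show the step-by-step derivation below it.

7,5,6

step 1: discover 7; path=7; order=7
step 2: discover 5; path=7>5; order=7,5
step 3: discover 6; path=7>5>6; order=7,5,6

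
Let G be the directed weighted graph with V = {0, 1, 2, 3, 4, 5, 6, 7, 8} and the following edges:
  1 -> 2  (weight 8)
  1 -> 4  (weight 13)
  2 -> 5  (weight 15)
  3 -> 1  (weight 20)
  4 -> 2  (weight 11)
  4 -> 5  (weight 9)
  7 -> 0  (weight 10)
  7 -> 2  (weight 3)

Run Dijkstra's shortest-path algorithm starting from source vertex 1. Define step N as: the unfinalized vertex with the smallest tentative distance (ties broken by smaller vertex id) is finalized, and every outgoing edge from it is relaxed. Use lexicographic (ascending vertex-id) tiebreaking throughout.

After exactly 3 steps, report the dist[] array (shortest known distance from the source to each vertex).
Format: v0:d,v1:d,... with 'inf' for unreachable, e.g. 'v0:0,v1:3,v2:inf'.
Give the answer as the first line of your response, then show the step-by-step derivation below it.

v0:inf,v1:0,v2:8,v3:inf,v4:13,v5:22,v6:inf,v7:inf,v8:inf

step 1: dist = v0:inf,v1:0,v2:8,v3:inf,v4:13,v5:inf,v6:inf,v7:inf,v8:inf
step 2: dist = v0:inf,v1:0,v2:8,v3:inf,v4:13,v5:23,v6:inf,v7:inf,v8:inf
step 3: dist = v0:inf,v1:0,v2:8,v3:inf,v4:13,v5:22,v6:inf,v7:inf,v8:inf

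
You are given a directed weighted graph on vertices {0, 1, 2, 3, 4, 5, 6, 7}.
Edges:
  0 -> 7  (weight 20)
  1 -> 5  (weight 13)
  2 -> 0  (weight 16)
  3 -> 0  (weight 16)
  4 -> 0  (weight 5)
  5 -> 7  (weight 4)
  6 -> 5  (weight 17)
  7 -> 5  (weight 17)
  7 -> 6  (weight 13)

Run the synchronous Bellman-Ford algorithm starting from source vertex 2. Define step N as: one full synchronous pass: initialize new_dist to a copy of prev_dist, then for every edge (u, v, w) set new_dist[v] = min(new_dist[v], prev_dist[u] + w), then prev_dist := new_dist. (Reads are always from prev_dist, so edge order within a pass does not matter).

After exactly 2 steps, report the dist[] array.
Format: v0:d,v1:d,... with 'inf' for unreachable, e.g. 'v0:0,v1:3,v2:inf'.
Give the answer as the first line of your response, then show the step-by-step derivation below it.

v0:16,v1:inf,v2:0,v3:inf,v4:inf,v5:inf,v6:inf,v7:36

step 1: dist = v0:16,v1:inf,v2:0,v3:inf,v4:inf,v5:inf,v6:inf,v7:inf
step 2: dist = v0:16,v1:inf,v2:0,v3:inf,v4:inf,v5:inf,v6:inf,v7:36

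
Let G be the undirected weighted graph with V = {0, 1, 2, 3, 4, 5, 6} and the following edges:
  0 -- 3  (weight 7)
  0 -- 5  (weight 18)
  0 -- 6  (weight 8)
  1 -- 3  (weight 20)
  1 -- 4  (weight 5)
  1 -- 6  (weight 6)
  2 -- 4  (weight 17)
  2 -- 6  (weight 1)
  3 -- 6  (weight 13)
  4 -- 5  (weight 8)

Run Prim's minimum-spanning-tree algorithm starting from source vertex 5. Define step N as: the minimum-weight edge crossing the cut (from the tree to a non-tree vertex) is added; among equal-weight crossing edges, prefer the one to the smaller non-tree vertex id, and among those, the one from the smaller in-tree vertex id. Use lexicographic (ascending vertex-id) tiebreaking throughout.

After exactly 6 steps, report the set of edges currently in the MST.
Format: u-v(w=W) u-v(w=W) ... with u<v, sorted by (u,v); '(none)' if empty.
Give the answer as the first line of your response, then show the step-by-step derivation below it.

0-3(w=7) 0-6(w=8) 1-4(w=5) 1-6(w=6) 2-6(w=1) 4-5(w=8)

step 1: add edge 4-5 (w=8); MST = {4-5(w=8)}
step 2: add edge 1-4 (w=5); MST = {1-4(w=5) 4-5(w=8)}
step 3: add edge 1-6 (w=6); MST = {1-4(w=5) 1-6(w=6) 4-5(w=8)}
step 4: add edge 2-6 (w=1); MST = {1-4(w=5) 1-6(w=6) 2-6(w=1) 4-5(w=8)}
step 5: add edge 0-6 (w=8); MST = {0-6(w=8) 1-4(w=5) 1-6(w=6) 2-6(w=1) 4-5(w=8)}
step 6: add edge 0-3 (w=7); MST = {0-3(w=7) 0-6(w=8) 1-4(w=5) 1-6(w=6) 2-6(w=1) 4-5(w=8)}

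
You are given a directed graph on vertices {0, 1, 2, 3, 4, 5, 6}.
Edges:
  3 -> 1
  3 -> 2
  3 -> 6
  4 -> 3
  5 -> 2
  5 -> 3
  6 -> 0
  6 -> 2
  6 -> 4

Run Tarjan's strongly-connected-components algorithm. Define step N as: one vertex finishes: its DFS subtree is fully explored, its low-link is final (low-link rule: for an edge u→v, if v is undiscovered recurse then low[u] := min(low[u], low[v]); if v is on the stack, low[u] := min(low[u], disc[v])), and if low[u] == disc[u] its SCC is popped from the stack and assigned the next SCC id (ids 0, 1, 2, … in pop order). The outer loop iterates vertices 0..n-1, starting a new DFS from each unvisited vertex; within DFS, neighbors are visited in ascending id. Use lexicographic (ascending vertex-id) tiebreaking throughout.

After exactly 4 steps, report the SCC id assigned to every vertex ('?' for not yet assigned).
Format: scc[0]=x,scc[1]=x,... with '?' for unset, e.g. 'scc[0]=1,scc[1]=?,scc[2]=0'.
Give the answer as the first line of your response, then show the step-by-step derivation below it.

scc[0]=0,scc[1]=1,scc[2]=2,scc[3]=?,scc[4]=?,scc[5]=?,scc[6]=?

step 1: low=(low[0]=0,low[1]=?,low[2]=?,low[3]=?,low[4]=?,low[5]=?,low[6]=?); scc=(scc[0]=0,scc[1]=?,scc[2]=?,scc[3]=?,scc[4]=?,scc[5]=?,scc[6]=?)
step 2: low=(low[0]=0,low[1]=1,low[2]=?,low[3]=?,low[4]=?,low[5]=?,low[6]=?); scc=(scc[0]=0,scc[1]=1,scc[2]=?,scc[3]=?,scc[4]=?,scc[5]=?,scc[6]=?)
step 3: low=(low[0]=0,low[1]=1,low[2]=2,low[3]=?,low[4]=?,low[5]=?,low[6]=?); scc=(scc[0]=0,scc[1]=1,scc[2]=2,scc[3]=?,scc[4]=?,scc[5]=?,scc[6]=?)
step 4: low=(low[0]=0,low[1]=1,low[2]=2,low[3]=3,low[4]=3,low[5]=?,low[6]=4); scc=(scc[0]=0,scc[1]=1,scc[2]=2,scc[3]=?,scc[4]=?,scc[5]=?,scc[6]=?)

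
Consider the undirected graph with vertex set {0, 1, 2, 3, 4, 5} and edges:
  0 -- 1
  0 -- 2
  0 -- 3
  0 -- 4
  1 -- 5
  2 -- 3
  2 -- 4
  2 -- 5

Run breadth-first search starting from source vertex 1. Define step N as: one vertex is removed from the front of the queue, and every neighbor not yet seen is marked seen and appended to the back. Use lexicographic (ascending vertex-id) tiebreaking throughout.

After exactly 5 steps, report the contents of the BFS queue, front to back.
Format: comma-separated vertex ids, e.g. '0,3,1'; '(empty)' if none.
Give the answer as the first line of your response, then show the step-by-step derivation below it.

4

step 1: dequeue 1; queue=[0,5]; order=1
step 2: dequeue 0; queue=[5,2,3,4]; order=1,0
step 3: dequeue 5; queue=[2,3,4]; order=1,0,5
step 4: dequeue 2; queue=[3,4]; order=1,0,5,2
step 5: dequeue 3; queue=[4]; order=1,0,5,2,3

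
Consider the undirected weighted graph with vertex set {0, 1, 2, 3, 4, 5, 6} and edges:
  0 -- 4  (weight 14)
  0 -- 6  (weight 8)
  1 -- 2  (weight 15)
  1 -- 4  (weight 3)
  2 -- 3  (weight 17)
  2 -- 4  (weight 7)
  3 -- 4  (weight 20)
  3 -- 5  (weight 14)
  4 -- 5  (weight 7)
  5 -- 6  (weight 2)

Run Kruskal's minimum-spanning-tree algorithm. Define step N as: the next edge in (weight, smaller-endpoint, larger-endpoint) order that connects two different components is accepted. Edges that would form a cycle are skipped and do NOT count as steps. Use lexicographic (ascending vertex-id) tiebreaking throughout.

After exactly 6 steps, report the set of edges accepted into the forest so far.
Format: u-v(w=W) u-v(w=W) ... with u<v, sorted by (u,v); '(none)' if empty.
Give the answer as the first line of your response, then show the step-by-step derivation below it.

0-6(w=8) 1-4(w=3) 2-4(w=7) 3-5(w=14) 4-5(w=7) 5-6(w=2)

step 1: add edge 5-6 (w=2); MST = {5-6(w=2)}
step 2: add edge 1-4 (w=3); MST = {1-4(w=3) 5-6(w=2)}
step 3: add edge 2-4 (w=7); MST = {1-4(w=3) 2-4(w=7) 5-6(w=2)}
step 4: add edge 4-5 (w=7); MST = {1-4(w=3) 2-4(w=7) 4-5(w=7) 5-6(w=2)}
step 5: add edge 0-6 (w=8); MST = {0-6(w=8) 1-4(w=3) 2-4(w=7) 4-5(w=7) 5-6(w=2)}
step 6: add edge 3-5 (w=14); MST = {0-6(w=8) 1-4(w=3) 2-4(w=7) 3-5(w=14) 4-5(w=7) 5-6(w=2)}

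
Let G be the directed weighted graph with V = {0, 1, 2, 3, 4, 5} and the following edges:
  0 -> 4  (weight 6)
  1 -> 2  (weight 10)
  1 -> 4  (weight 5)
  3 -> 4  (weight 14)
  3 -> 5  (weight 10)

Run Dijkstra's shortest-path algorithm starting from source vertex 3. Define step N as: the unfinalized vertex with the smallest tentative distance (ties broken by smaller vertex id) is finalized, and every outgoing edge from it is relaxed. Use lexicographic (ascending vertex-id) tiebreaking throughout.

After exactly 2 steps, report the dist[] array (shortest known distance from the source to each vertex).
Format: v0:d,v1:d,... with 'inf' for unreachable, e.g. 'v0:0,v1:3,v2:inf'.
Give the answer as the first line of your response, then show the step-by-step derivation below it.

v0:inf,v1:inf,v2:inf,v3:0,v4:14,v5:10

step 1: dist = v0:inf,v1:inf,v2:inf,v3:0,v4:14,v5:10
step 2: dist = v0:inf,v1:inf,v2:inf,v3:0,v4:14,v5:10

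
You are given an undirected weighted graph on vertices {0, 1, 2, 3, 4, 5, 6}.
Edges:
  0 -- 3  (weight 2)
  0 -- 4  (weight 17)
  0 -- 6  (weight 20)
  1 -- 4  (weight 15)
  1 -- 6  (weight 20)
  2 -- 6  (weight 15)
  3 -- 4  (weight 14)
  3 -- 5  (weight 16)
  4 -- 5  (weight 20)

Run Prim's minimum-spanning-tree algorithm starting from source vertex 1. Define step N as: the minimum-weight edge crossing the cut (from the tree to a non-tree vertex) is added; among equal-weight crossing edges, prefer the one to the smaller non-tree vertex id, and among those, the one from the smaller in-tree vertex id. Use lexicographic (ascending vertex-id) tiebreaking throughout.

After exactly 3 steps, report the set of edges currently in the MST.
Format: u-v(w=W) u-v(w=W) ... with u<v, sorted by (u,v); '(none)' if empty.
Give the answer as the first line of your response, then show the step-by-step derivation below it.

0-3(w=2) 1-4(w=15) 3-4(w=14)

step 1: add edge 1-4 (w=15); MST = {1-4(w=15)}
step 2: add edge 3-4 (w=14); MST = {1-4(w=15) 3-4(w=14)}
step 3: add edge 0-3 (w=2); MST = {0-3(w=2) 1-4(w=15) 3-4(w=14)}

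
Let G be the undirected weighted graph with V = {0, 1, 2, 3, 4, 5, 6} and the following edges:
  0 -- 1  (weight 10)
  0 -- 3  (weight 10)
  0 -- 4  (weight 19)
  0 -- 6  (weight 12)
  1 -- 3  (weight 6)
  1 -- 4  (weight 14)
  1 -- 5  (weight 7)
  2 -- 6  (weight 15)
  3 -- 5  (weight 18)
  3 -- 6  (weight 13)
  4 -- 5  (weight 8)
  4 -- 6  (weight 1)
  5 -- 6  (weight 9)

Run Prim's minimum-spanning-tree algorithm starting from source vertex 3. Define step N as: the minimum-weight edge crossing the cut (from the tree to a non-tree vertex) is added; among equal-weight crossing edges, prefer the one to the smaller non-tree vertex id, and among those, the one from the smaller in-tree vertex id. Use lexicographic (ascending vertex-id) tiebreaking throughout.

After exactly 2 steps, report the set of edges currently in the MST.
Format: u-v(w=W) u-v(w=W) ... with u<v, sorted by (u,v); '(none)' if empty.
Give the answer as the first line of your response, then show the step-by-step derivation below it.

1-3(w=6) 1-5(w=7)

step 1: add edge 1-3 (w=6); MST = {1-3(w=6)}
step 2: add edge 1-5 (w=7); MST = {1-3(w=6) 1-5(w=7)}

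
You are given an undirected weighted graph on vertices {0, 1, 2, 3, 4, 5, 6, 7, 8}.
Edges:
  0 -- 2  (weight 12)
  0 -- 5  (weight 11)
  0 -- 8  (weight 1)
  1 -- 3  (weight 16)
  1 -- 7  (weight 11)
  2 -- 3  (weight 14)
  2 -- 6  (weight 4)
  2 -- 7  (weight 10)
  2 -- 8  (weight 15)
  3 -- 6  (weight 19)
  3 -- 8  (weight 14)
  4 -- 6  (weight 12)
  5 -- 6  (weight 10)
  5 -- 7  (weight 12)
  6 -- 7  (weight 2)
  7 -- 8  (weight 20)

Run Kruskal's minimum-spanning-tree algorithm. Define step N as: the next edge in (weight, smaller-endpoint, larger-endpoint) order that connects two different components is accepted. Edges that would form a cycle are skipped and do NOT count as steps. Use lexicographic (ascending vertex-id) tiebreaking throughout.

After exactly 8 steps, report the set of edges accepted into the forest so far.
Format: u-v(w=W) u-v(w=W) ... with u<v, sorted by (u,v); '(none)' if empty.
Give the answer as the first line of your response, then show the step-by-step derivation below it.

0-5(w=11) 0-8(w=1) 1-7(w=11) 2-3(w=14) 2-6(w=4) 4-6(w=12) 5-6(w=10) 6-7(w=2)

step 1: add edge 0-8 (w=1); MST = {0-8(w=1)}
step 2: add edge 6-7 (w=2); MST = {0-8(w=1) 6-7(w=2)}
step 3: add edge 2-6 (w=4); MST = {0-8(w=1) 2-6(w=4) 6-7(w=2)}
step 4: add edge 5-6 (w=10); MST = {0-8(w=1) 2-6(w=4) 5-6(w=10) 6-7(w=2)}
step 5: add edge 0-5 (w=11); MST = {0-5(w=11) 0-8(w=1) 2-6(w=4) 5-6(w=10) 6-7(w=2)}
step 6: add edge 1-7 (w=11); MST = {0-5(w=11) 0-8(w=1) 1-7(w=11) 2-6(w=4) 5-6(w=10) 6-7(w=2)}
step 7: add edge 4-6 (w=12); MST = {0-5(w=11) 0-8(w=1) 1-7(w=11) 2-6(w=4) 4-6(w=12) 5-6(w=10) 6-7(w=2)}
step 8: add edge 2-3 (w=14); MST = {0-5(w=11) 0-8(w=1) 1-7(w=11) 2-3(w=14) 2-6(w=4) 4-6(w=12) 5-6(w=10) 6-7(w=2)}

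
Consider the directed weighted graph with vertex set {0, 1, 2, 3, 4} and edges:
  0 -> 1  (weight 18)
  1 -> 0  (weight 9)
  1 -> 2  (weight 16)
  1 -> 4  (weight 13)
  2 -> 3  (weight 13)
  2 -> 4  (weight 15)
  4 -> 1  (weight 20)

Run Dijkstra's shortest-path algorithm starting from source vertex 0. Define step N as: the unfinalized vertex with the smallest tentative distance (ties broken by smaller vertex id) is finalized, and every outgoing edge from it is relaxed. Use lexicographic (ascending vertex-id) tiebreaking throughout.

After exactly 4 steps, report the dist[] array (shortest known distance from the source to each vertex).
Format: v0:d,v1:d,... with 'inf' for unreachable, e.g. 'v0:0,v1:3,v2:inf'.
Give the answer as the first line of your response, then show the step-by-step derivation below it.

v0:0,v1:18,v2:34,v3:47,v4:31

step 1: dist = v0:0,v1:18,v2:inf,v3:inf,v4:inf
step 2: dist = v0:0,v1:18,v2:34,v3:inf,v4:31
step 3: dist = v0:0,v1:18,v2:34,v3:inf,v4:31
step 4: dist = v0:0,v1:18,v2:34,v3:47,v4:31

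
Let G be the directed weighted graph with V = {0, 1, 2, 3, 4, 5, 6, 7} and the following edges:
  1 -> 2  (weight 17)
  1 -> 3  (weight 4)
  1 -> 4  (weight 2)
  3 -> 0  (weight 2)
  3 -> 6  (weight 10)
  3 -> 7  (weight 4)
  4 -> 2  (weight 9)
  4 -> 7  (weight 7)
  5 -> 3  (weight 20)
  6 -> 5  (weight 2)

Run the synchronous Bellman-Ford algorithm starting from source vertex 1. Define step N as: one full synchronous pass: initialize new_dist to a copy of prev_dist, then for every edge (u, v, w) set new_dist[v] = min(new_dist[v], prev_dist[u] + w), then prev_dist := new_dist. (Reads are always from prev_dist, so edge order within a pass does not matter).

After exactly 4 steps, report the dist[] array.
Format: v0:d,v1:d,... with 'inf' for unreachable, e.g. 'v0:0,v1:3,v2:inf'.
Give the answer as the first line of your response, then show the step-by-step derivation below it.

v0:6,v1:0,v2:11,v3:4,v4:2,v5:16,v6:14,v7:8

step 1: dist = v0:inf,v1:0,v2:17,v3:4,v4:2,v5:inf,v6:inf,v7:inf
step 2: dist = v0:6,v1:0,v2:11,v3:4,v4:2,v5:inf,v6:14,v7:8
step 3: dist = v0:6,v1:0,v2:11,v3:4,v4:2,v5:16,v6:14,v7:8
step 4: dist = v0:6,v1:0,v2:11,v3:4,v4:2,v5:16,v6:14,v7:8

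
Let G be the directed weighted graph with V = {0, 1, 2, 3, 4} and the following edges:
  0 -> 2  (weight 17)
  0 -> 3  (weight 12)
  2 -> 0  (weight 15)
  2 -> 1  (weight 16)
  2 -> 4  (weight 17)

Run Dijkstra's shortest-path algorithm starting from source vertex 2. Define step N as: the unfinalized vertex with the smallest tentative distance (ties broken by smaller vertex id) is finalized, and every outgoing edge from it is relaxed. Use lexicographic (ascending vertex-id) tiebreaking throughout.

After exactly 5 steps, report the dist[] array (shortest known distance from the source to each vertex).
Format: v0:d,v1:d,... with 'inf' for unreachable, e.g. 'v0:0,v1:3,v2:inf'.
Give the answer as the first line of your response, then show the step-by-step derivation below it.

v0:15,v1:16,v2:0,v3:27,v4:17

step 1: dist = v0:15,v1:16,v2:0,v3:inf,v4:17
step 2: dist = v0:15,v1:16,v2:0,v3:27,v4:17
step 3: dist = v0:15,v1:16,v2:0,v3:27,v4:17
step 4: dist = v0:15,v1:16,v2:0,v3:27,v4:17
step 5: dist = v0:15,v1:16,v2:0,v3:27,v4:17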